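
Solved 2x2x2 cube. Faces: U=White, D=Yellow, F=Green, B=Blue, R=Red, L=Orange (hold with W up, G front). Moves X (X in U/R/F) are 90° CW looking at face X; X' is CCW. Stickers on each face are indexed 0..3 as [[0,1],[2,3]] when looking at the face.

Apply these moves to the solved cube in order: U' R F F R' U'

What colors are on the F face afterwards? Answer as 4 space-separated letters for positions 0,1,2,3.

Answer: B R Y Y

Derivation:
After move 1 (U'): U=WWWW F=OOGG R=GGRR B=RRBB L=BBOO
After move 2 (R): R=RGRG U=WOWG F=OYGY D=YBYR B=WRWB
After move 3 (F): F=GOYY U=WOOB R=WGGG D=RRYR L=BYOB
After move 4 (F): F=YGYO U=WOBY R=OGBG D=GWYR L=BROR
After move 5 (R'): R=GGOB U=WWBW F=YOYY D=GGYO B=RRWB
After move 6 (U'): U=WWWB F=BRYY R=YOOB B=GGWB L=RROR
Query: F face = BRYY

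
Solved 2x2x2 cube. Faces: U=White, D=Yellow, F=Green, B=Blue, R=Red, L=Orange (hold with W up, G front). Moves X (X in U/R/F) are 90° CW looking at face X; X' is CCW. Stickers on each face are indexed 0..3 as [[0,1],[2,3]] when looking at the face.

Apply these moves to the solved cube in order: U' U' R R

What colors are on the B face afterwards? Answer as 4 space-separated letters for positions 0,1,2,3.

Answer: G G B B

Derivation:
After move 1 (U'): U=WWWW F=OOGG R=GGRR B=RRBB L=BBOO
After move 2 (U'): U=WWWW F=BBGG R=OORR B=GGBB L=RROO
After move 3 (R): R=RORO U=WBWG F=BYGY D=YBYG B=WGWB
After move 4 (R): R=RROO U=WYWY F=BBGG D=YWYW B=GGBB
Query: B face = GGBB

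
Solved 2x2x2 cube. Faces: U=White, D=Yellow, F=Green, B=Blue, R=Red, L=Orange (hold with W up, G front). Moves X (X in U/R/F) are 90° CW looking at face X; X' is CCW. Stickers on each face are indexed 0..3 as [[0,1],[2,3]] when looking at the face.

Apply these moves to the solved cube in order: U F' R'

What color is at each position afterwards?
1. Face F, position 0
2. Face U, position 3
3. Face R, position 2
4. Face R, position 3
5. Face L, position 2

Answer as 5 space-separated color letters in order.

Answer: R O Y Y O

Derivation:
After move 1 (U): U=WWWW F=RRGG R=BBRR B=OOBB L=GGOO
After move 2 (F'): F=RGRG U=WWBR R=YBYR D=GOYY L=GWOW
After move 3 (R'): R=BRYY U=WBBO F=RWRR D=GGYG B=YOOB
Query 1: F[0] = R
Query 2: U[3] = O
Query 3: R[2] = Y
Query 4: R[3] = Y
Query 5: L[2] = O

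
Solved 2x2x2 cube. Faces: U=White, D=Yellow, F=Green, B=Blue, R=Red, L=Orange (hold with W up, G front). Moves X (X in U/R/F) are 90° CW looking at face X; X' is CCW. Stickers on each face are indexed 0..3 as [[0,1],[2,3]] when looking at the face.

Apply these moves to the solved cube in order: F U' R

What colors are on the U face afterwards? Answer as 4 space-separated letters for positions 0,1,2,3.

Answer: W Y W G

Derivation:
After move 1 (F): F=GGGG U=WWOO R=WRWR D=RRYY L=OYOY
After move 2 (U'): U=WOWO F=OYGG R=GGWR B=WRBB L=BBOY
After move 3 (R): R=WGRG U=WYWG F=ORGY D=RBYW B=OROB
Query: U face = WYWG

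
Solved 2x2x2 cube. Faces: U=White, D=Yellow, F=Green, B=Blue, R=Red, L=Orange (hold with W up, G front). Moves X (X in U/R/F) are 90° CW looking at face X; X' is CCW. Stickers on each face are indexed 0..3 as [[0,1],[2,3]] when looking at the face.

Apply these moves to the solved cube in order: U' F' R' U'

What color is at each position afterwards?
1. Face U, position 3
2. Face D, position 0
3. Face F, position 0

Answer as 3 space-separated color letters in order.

Answer: G B B

Derivation:
After move 1 (U'): U=WWWW F=OOGG R=GGRR B=RRBB L=BBOO
After move 2 (F'): F=OGOG U=WWGR R=YGYR D=BOYY L=BWOW
After move 3 (R'): R=GRYY U=WBGR F=OWOR D=BGYG B=YROB
After move 4 (U'): U=BRWG F=BWOR R=OWYY B=GROB L=YROW
Query 1: U[3] = G
Query 2: D[0] = B
Query 3: F[0] = B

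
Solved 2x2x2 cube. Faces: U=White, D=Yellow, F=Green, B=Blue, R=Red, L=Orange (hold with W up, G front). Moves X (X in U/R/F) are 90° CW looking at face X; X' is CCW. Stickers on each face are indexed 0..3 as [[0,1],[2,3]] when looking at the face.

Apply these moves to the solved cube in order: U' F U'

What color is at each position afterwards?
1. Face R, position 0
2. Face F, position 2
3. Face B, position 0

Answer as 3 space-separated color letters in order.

After move 1 (U'): U=WWWW F=OOGG R=GGRR B=RRBB L=BBOO
After move 2 (F): F=GOGO U=WWOB R=WGWR D=RGYY L=BYOY
After move 3 (U'): U=WBWO F=BYGO R=GOWR B=WGBB L=RROY
Query 1: R[0] = G
Query 2: F[2] = G
Query 3: B[0] = W

Answer: G G W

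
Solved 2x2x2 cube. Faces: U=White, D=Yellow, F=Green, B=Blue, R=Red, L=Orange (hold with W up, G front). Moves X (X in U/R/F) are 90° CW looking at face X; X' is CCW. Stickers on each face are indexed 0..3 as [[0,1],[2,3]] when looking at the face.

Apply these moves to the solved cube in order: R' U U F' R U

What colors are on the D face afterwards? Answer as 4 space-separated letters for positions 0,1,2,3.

Answer: R Y Y G

Derivation:
After move 1 (R'): R=RRRR U=WBWB F=GWGW D=YGYG B=YBYB
After move 2 (U): U=WWBB F=RRGW R=YBRR B=OOYB L=GWOO
After move 3 (U): U=BWBW F=YBGW R=OORR B=GWYB L=RROO
After move 4 (F'): F=BWYG U=BWOR R=GOYR D=ROYG L=RWOB
After move 5 (R): R=YGRO U=BWOG F=BOYG D=RYYG B=RWWB
After move 6 (U): U=OBGW F=YGYG R=RWRO B=RWWB L=BOOB
Query: D face = RYYG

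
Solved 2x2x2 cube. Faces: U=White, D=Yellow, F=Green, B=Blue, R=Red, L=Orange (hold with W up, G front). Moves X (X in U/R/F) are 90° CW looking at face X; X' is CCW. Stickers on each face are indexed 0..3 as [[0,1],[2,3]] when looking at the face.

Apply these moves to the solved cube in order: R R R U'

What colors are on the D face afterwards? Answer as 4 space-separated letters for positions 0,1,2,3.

Answer: Y G Y G

Derivation:
After move 1 (R): R=RRRR U=WGWG F=GYGY D=YBYB B=WBWB
After move 2 (R): R=RRRR U=WYWY F=GBGB D=YWYW B=GBGB
After move 3 (R): R=RRRR U=WBWB F=GWGW D=YGYG B=YBYB
After move 4 (U'): U=BBWW F=OOGW R=GWRR B=RRYB L=YBOO
Query: D face = YGYG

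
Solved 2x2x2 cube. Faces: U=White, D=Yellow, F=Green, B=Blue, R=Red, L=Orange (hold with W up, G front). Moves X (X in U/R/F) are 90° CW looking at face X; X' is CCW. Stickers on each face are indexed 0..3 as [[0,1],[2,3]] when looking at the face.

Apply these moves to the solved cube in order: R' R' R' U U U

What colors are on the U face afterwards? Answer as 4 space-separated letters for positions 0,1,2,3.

After move 1 (R'): R=RRRR U=WBWB F=GWGW D=YGYG B=YBYB
After move 2 (R'): R=RRRR U=WYWY F=GBGB D=YWYW B=GBGB
After move 3 (R'): R=RRRR U=WGWG F=GYGY D=YBYB B=WBWB
After move 4 (U): U=WWGG F=RRGY R=WBRR B=OOWB L=GYOO
After move 5 (U): U=GWGW F=WBGY R=OORR B=GYWB L=RROO
After move 6 (U): U=GGWW F=OOGY R=GYRR B=RRWB L=WBOO
Query: U face = GGWW

Answer: G G W W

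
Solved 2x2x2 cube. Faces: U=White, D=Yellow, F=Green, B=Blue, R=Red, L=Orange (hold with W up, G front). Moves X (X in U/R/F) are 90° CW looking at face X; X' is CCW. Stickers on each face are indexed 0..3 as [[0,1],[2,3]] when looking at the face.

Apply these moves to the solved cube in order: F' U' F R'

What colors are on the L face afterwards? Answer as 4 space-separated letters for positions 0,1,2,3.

After move 1 (F'): F=GGGG U=WWRR R=YRYR D=OOYY L=OWOW
After move 2 (U'): U=WRWR F=OWGG R=GGYR B=YRBB L=BBOW
After move 3 (F): F=GOGW U=WRWB R=WGRR D=YGYY L=BOOO
After move 4 (R'): R=GRWR U=WBWY F=GRGB D=YOYW B=YRGB
Query: L face = BOOO

Answer: B O O O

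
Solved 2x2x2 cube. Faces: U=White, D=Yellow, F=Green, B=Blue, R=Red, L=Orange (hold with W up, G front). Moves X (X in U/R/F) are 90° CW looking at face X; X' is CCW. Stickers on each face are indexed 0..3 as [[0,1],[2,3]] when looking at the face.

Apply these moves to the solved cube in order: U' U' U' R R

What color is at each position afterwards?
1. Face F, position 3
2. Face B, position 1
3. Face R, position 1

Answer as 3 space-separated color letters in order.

Answer: O O R

Derivation:
After move 1 (U'): U=WWWW F=OOGG R=GGRR B=RRBB L=BBOO
After move 2 (U'): U=WWWW F=BBGG R=OORR B=GGBB L=RROO
After move 3 (U'): U=WWWW F=RRGG R=BBRR B=OOBB L=GGOO
After move 4 (R): R=RBRB U=WRWG F=RYGY D=YBYO B=WOWB
After move 5 (R): R=RRBB U=WYWY F=RBGO D=YWYW B=GORB
Query 1: F[3] = O
Query 2: B[1] = O
Query 3: R[1] = R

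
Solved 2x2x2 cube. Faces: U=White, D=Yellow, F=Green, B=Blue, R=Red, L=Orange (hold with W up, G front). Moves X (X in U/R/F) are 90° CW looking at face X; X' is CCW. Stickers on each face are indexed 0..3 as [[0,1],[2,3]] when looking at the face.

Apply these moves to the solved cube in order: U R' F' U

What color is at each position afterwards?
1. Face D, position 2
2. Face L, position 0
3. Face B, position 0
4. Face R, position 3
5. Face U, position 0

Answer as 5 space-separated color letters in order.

After move 1 (U): U=WWWW F=RRGG R=BBRR B=OOBB L=GGOO
After move 2 (R'): R=BRBR U=WBWO F=RWGW D=YRYG B=YOYB
After move 3 (F'): F=WWRG U=WBBB R=RRYR D=GOYG L=GOOW
After move 4 (U): U=BWBB F=RRRG R=YOYR B=GOYB L=WWOW
Query 1: D[2] = Y
Query 2: L[0] = W
Query 3: B[0] = G
Query 4: R[3] = R
Query 5: U[0] = B

Answer: Y W G R B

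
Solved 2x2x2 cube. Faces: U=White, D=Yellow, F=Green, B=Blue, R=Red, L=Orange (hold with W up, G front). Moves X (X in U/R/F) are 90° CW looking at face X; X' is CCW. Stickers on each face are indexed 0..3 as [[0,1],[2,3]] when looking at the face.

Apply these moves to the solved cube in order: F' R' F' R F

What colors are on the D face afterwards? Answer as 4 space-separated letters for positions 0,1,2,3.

Answer: Y O Y Y

Derivation:
After move 1 (F'): F=GGGG U=WWRR R=YRYR D=OOYY L=OWOW
After move 2 (R'): R=RRYY U=WBRB F=GWGR D=OGYG B=YBOB
After move 3 (F'): F=WRGG U=WBRY R=GROY D=WWYG L=OBOR
After move 4 (R): R=OGYR U=WRRG F=WWGG D=WOYY B=YBBB
After move 5 (F): F=GWGW U=WRRB R=RGGR D=YOYY L=OWOO
Query: D face = YOYY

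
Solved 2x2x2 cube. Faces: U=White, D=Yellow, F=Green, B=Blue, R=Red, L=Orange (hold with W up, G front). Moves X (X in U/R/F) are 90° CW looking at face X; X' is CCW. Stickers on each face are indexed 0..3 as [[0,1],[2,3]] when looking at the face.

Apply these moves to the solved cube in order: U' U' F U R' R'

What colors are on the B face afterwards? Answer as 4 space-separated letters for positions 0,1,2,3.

Answer: B Y O B

Derivation:
After move 1 (U'): U=WWWW F=OOGG R=GGRR B=RRBB L=BBOO
After move 2 (U'): U=WWWW F=BBGG R=OORR B=GGBB L=RROO
After move 3 (F): F=GBGB U=WWOR R=WOWR D=ROYY L=RYOY
After move 4 (U): U=OWRW F=WOGB R=GGWR B=RYBB L=GBOY
After move 5 (R'): R=GRGW U=OBRR F=WWGW D=ROYB B=YYOB
After move 6 (R'): R=RWGG U=OORY F=WBGR D=RWYW B=BYOB
Query: B face = BYOB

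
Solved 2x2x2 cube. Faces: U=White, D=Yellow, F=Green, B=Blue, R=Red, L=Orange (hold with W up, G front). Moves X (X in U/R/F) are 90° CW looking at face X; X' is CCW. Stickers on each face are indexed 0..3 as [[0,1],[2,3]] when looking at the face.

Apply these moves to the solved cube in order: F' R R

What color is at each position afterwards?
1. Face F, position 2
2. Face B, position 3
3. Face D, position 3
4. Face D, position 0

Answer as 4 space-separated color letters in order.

After move 1 (F'): F=GGGG U=WWRR R=YRYR D=OOYY L=OWOW
After move 2 (R): R=YYRR U=WGRG F=GOGY D=OBYB B=RBWB
After move 3 (R): R=RYRY U=WORY F=GBGB D=OWYR B=GBGB
Query 1: F[2] = G
Query 2: B[3] = B
Query 3: D[3] = R
Query 4: D[0] = O

Answer: G B R O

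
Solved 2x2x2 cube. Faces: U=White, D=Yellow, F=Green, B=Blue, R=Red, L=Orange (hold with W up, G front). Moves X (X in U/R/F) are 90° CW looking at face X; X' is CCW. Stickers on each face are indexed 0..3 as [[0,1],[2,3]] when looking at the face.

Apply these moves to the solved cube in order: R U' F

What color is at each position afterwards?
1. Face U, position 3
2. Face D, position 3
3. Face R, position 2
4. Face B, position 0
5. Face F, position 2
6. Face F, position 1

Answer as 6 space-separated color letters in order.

After move 1 (R): R=RRRR U=WGWG F=GYGY D=YBYB B=WBWB
After move 2 (U'): U=GGWW F=OOGY R=GYRR B=RRWB L=WBOO
After move 3 (F): F=GOYO U=GGOB R=WYWR D=RGYB L=WYOB
Query 1: U[3] = B
Query 2: D[3] = B
Query 3: R[2] = W
Query 4: B[0] = R
Query 5: F[2] = Y
Query 6: F[1] = O

Answer: B B W R Y O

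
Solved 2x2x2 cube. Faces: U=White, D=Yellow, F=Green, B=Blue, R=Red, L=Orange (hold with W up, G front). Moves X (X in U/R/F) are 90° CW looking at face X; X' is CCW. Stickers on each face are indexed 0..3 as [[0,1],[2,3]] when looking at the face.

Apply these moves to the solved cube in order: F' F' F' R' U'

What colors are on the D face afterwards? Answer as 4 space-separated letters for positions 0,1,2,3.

Answer: R G Y G

Derivation:
After move 1 (F'): F=GGGG U=WWRR R=YRYR D=OOYY L=OWOW
After move 2 (F'): F=GGGG U=WWYY R=OROR D=WWYY L=OROR
After move 3 (F'): F=GGGG U=WWOO R=WRWR D=RRYY L=OYOY
After move 4 (R'): R=RRWW U=WBOB F=GWGO D=RGYG B=YBRB
After move 5 (U'): U=BBWO F=OYGO R=GWWW B=RRRB L=YBOY
Query: D face = RGYG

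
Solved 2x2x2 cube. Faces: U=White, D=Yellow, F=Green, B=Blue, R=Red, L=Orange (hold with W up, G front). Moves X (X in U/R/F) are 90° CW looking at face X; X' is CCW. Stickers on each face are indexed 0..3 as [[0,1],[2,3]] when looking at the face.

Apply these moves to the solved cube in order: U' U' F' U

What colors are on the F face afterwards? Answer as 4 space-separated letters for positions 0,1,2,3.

After move 1 (U'): U=WWWW F=OOGG R=GGRR B=RRBB L=BBOO
After move 2 (U'): U=WWWW F=BBGG R=OORR B=GGBB L=RROO
After move 3 (F'): F=BGBG U=WWOR R=YOYR D=ROYY L=RWOW
After move 4 (U): U=OWRW F=YOBG R=GGYR B=RWBB L=BGOW
Query: F face = YOBG

Answer: Y O B G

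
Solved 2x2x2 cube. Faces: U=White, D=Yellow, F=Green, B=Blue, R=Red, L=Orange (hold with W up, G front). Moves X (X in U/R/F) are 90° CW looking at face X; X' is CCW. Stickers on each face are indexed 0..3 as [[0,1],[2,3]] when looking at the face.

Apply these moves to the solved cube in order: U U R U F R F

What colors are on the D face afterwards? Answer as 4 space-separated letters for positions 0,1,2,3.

Answer: O B Y R

Derivation:
After move 1 (U): U=WWWW F=RRGG R=BBRR B=OOBB L=GGOO
After move 2 (U): U=WWWW F=BBGG R=OORR B=GGBB L=RROO
After move 3 (R): R=RORO U=WBWG F=BYGY D=YBYG B=WGWB
After move 4 (U): U=WWGB F=ROGY R=WGRO B=RRWB L=BYOO
After move 5 (F): F=GRYO U=WWOY R=GGBO D=RWYG L=BYOB
After move 6 (R): R=BGOG U=WROO F=GWYG D=RWYR B=YRWB
After move 7 (F): F=YGGW U=WRBY R=OGOG D=OBYR L=BROW
Query: D face = OBYR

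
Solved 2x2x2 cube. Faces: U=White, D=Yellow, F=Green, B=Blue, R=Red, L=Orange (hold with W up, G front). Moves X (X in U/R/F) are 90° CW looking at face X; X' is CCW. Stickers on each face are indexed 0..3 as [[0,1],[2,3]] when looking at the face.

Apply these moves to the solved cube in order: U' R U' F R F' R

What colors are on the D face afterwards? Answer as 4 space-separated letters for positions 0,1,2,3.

After move 1 (U'): U=WWWW F=OOGG R=GGRR B=RRBB L=BBOO
After move 2 (R): R=RGRG U=WOWG F=OYGY D=YBYR B=WRWB
After move 3 (U'): U=OGWW F=BBGY R=OYRG B=RGWB L=WROO
After move 4 (F): F=GBYB U=OGOR R=WYWG D=ROYR L=WYOB
After move 5 (R): R=WWGY U=OBOB F=GOYR D=RWYR B=RGGB
After move 6 (F'): F=ORGY U=OBWG R=WWRY D=YBYR L=WBOO
After move 7 (R): R=RWYW U=ORWY F=OBGR D=YGYR B=GGBB
Query: D face = YGYR

Answer: Y G Y R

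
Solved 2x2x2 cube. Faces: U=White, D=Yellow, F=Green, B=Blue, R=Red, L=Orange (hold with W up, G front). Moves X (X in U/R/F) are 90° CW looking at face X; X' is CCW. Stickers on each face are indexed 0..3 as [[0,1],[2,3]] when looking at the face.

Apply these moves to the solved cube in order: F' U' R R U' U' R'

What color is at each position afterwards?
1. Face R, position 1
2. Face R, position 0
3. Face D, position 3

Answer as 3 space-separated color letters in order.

Answer: G B Y

Derivation:
After move 1 (F'): F=GGGG U=WWRR R=YRYR D=OOYY L=OWOW
After move 2 (U'): U=WRWR F=OWGG R=GGYR B=YRBB L=BBOW
After move 3 (R): R=YGRG U=WWWG F=OOGY D=OBYY B=RRRB
After move 4 (R): R=RYGG U=WOWY F=OBGY D=ORYR B=GRWB
After move 5 (U'): U=OYWW F=BBGY R=OBGG B=RYWB L=GROW
After move 6 (U'): U=YWOW F=GRGY R=BBGG B=OBWB L=RYOW
After move 7 (R'): R=BGBG U=YWOO F=GWGW D=ORYY B=RBRB
Query 1: R[1] = G
Query 2: R[0] = B
Query 3: D[3] = Y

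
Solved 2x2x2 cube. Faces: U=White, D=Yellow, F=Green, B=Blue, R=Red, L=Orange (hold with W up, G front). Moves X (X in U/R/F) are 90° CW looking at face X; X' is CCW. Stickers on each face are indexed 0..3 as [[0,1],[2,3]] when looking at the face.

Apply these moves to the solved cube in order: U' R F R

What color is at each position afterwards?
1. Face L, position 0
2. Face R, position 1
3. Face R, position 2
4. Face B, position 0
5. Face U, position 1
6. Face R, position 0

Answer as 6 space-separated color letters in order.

After move 1 (U'): U=WWWW F=OOGG R=GGRR B=RRBB L=BBOO
After move 2 (R): R=RGRG U=WOWG F=OYGY D=YBYR B=WRWB
After move 3 (F): F=GOYY U=WOOB R=WGGG D=RRYR L=BYOB
After move 4 (R): R=GWGG U=WOOY F=GRYR D=RWYW B=BROB
Query 1: L[0] = B
Query 2: R[1] = W
Query 3: R[2] = G
Query 4: B[0] = B
Query 5: U[1] = O
Query 6: R[0] = G

Answer: B W G B O G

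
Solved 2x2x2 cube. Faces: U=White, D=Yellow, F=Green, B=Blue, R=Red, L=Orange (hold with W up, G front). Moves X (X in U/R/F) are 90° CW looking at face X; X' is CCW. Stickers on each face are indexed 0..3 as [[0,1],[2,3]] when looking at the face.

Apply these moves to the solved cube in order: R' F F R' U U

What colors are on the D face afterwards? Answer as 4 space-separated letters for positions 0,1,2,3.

After move 1 (R'): R=RRRR U=WBWB F=GWGW D=YGYG B=YBYB
After move 2 (F): F=GGWW U=WBOO R=WRBR D=RRYG L=OYOG
After move 3 (F): F=WGWG U=WBGY R=OROR D=BWYG L=OROR
After move 4 (R'): R=RROO U=WYGY F=WBWY D=BGYG B=GBWB
After move 5 (U): U=GWYY F=RRWY R=GBOO B=ORWB L=WBOR
After move 6 (U): U=YGYW F=GBWY R=OROO B=WBWB L=RROR
Query: D face = BGYG

Answer: B G Y G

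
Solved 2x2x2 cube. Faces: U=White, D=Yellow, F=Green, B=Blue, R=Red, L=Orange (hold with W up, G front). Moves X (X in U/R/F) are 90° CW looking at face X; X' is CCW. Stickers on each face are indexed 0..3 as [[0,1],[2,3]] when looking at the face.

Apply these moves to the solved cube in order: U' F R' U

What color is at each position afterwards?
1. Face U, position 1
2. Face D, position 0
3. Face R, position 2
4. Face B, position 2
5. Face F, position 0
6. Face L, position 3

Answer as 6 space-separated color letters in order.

After move 1 (U'): U=WWWW F=OOGG R=GGRR B=RRBB L=BBOO
After move 2 (F): F=GOGO U=WWOB R=WGWR D=RGYY L=BYOY
After move 3 (R'): R=GRWW U=WBOR F=GWGB D=ROYO B=YRGB
After move 4 (U): U=OWRB F=GRGB R=YRWW B=BYGB L=GWOY
Query 1: U[1] = W
Query 2: D[0] = R
Query 3: R[2] = W
Query 4: B[2] = G
Query 5: F[0] = G
Query 6: L[3] = Y

Answer: W R W G G Y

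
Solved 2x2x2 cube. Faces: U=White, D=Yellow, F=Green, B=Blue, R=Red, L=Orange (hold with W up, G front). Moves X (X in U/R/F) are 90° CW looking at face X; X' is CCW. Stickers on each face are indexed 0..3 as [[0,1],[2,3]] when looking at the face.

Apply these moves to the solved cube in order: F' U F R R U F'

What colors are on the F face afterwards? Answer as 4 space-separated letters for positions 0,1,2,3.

Answer: W O R G

Derivation:
After move 1 (F'): F=GGGG U=WWRR R=YRYR D=OOYY L=OWOW
After move 2 (U): U=RWRW F=YRGG R=BBYR B=OWBB L=GGOW
After move 3 (F): F=GYGR U=RWWG R=RBWR D=YBYY L=GOOO
After move 4 (R): R=WRRB U=RYWR F=GBGY D=YBYO B=GWWB
After move 5 (R): R=RWBR U=RBWY F=GBGO D=YWYG B=RWYB
After move 6 (U): U=WRYB F=RWGO R=RWBR B=GOYB L=GBOO
After move 7 (F'): F=WORG U=WRRB R=WWYR D=BOYG L=GBOY
Query: F face = WORG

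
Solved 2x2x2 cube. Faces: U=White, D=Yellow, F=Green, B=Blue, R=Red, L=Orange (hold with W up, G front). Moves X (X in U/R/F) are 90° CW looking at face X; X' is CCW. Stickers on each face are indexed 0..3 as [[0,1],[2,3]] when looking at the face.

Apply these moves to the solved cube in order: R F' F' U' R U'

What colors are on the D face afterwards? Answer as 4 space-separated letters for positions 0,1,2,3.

Answer: G W Y O

Derivation:
After move 1 (R): R=RRRR U=WGWG F=GYGY D=YBYB B=WBWB
After move 2 (F'): F=YYGG U=WGRR R=BRYR D=OOYB L=OGOW
After move 3 (F'): F=YGYG U=WGBY R=OROR D=GWYB L=OROR
After move 4 (U'): U=GYWB F=ORYG R=YGOR B=ORWB L=WBOR
After move 5 (R): R=OYRG U=GRWG F=OWYB D=GWYO B=BRYB
After move 6 (U'): U=RGGW F=WBYB R=OWRG B=OYYB L=BROR
Query: D face = GWYO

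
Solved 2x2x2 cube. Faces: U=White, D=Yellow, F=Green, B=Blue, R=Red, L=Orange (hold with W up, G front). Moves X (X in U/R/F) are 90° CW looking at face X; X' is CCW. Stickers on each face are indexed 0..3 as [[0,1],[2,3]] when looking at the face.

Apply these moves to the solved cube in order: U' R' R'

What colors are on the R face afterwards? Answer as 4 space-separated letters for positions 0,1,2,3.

Answer: R R G G

Derivation:
After move 1 (U'): U=WWWW F=OOGG R=GGRR B=RRBB L=BBOO
After move 2 (R'): R=GRGR U=WBWR F=OWGW D=YOYG B=YRYB
After move 3 (R'): R=RRGG U=WYWY F=OBGR D=YWYW B=GROB
Query: R face = RRGG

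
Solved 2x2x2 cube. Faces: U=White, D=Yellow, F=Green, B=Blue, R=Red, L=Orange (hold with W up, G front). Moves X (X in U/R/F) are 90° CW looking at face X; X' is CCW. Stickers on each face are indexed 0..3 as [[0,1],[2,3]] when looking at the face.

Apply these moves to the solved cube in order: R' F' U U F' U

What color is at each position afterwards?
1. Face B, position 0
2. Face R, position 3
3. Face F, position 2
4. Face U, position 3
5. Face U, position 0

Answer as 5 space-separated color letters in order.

After move 1 (R'): R=RRRR U=WBWB F=GWGW D=YGYG B=YBYB
After move 2 (F'): F=WWGG U=WBRR R=GRYR D=OOYG L=OBOW
After move 3 (U): U=RWRB F=GRGG R=YBYR B=OBYB L=WWOW
After move 4 (U): U=RRBW F=YBGG R=OBYR B=WWYB L=GROW
After move 5 (F'): F=BGYG U=RROY R=OBOR D=RWYG L=GWOB
After move 6 (U): U=ORYR F=OBYG R=WWOR B=GWYB L=BGOB
Query 1: B[0] = G
Query 2: R[3] = R
Query 3: F[2] = Y
Query 4: U[3] = R
Query 5: U[0] = O

Answer: G R Y R O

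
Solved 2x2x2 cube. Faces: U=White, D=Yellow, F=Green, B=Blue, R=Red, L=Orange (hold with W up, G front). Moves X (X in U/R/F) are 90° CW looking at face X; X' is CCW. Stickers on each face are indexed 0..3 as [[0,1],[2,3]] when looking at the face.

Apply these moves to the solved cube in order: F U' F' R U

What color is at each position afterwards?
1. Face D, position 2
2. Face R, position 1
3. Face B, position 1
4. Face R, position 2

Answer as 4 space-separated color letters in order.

After move 1 (F): F=GGGG U=WWOO R=WRWR D=RRYY L=OYOY
After move 2 (U'): U=WOWO F=OYGG R=GGWR B=WRBB L=BBOY
After move 3 (F'): F=YGOG U=WOGW R=RGRR D=BYYY L=BOOW
After move 4 (R): R=RRRG U=WGGG F=YYOY D=BBYW B=WROB
After move 5 (U): U=GWGG F=RROY R=WRRG B=BOOB L=YYOW
Query 1: D[2] = Y
Query 2: R[1] = R
Query 3: B[1] = O
Query 4: R[2] = R

Answer: Y R O R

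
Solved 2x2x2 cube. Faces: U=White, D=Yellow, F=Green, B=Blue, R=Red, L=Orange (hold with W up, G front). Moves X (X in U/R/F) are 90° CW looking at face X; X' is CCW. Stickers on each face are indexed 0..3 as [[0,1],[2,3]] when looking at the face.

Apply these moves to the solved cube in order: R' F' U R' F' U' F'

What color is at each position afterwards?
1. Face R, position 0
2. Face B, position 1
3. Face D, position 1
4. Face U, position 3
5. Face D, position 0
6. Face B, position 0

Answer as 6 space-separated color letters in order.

After move 1 (R'): R=RRRR U=WBWB F=GWGW D=YGYG B=YBYB
After move 2 (F'): F=WWGG U=WBRR R=GRYR D=OOYG L=OBOW
After move 3 (U): U=RWRB F=GRGG R=YBYR B=OBYB L=WWOW
After move 4 (R'): R=BRYY U=RYRO F=GWGB D=ORYG B=GBOB
After move 5 (F'): F=WBGG U=RYBY R=RROY D=WWYG L=WOOR
After move 6 (U'): U=YYRB F=WOGG R=WBOY B=RROB L=GBOR
After move 7 (F'): F=OGWG U=YYWO R=WBWY D=BRYG L=GBOR
Query 1: R[0] = W
Query 2: B[1] = R
Query 3: D[1] = R
Query 4: U[3] = O
Query 5: D[0] = B
Query 6: B[0] = R

Answer: W R R O B R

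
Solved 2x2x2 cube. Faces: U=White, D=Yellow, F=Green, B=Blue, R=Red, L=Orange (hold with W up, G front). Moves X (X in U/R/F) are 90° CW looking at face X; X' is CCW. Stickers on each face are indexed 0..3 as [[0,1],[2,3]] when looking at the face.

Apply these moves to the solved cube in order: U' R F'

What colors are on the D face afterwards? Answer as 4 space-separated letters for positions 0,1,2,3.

Answer: B O Y R

Derivation:
After move 1 (U'): U=WWWW F=OOGG R=GGRR B=RRBB L=BBOO
After move 2 (R): R=RGRG U=WOWG F=OYGY D=YBYR B=WRWB
After move 3 (F'): F=YYOG U=WORR R=BGYG D=BOYR L=BGOW
Query: D face = BOYR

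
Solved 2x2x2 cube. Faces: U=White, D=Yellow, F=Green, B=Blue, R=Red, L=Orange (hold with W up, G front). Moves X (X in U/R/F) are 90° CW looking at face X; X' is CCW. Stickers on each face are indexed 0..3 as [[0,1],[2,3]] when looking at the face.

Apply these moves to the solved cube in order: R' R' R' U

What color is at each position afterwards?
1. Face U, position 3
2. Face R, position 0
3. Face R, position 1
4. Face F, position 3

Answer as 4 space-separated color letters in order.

Answer: G W B Y

Derivation:
After move 1 (R'): R=RRRR U=WBWB F=GWGW D=YGYG B=YBYB
After move 2 (R'): R=RRRR U=WYWY F=GBGB D=YWYW B=GBGB
After move 3 (R'): R=RRRR U=WGWG F=GYGY D=YBYB B=WBWB
After move 4 (U): U=WWGG F=RRGY R=WBRR B=OOWB L=GYOO
Query 1: U[3] = G
Query 2: R[0] = W
Query 3: R[1] = B
Query 4: F[3] = Y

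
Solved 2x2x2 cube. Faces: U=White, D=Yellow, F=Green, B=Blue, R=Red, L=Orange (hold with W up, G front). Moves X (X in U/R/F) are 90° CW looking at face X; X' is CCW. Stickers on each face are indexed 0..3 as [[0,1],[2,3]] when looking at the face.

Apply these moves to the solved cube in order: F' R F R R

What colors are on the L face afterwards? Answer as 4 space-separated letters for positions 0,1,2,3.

After move 1 (F'): F=GGGG U=WWRR R=YRYR D=OOYY L=OWOW
After move 2 (R): R=YYRR U=WGRG F=GOGY D=OBYB B=RBWB
After move 3 (F): F=GGYO U=WGWW R=RYGR D=RYYB L=OOOB
After move 4 (R): R=GRRY U=WGWO F=GYYB D=RWYR B=WBGB
After move 5 (R): R=RGYR U=WYWB F=GWYR D=RGYW B=OBGB
Query: L face = OOOB

Answer: O O O B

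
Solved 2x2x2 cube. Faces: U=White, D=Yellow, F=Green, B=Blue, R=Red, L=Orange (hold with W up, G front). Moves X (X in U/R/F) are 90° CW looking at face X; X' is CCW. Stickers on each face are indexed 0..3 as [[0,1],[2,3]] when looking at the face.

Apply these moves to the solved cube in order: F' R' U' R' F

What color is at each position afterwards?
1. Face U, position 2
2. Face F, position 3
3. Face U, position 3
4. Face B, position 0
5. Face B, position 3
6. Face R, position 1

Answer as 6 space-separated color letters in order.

Answer: W B B G B Y

Derivation:
After move 1 (F'): F=GGGG U=WWRR R=YRYR D=OOYY L=OWOW
After move 2 (R'): R=RRYY U=WBRB F=GWGR D=OGYG B=YBOB
After move 3 (U'): U=BBWR F=OWGR R=GWYY B=RROB L=YBOW
After move 4 (R'): R=WYGY U=BOWR F=OBGR D=OWYR B=GRGB
After move 5 (F): F=GORB U=BOWB R=WYRY D=GWYR L=YOOW
Query 1: U[2] = W
Query 2: F[3] = B
Query 3: U[3] = B
Query 4: B[0] = G
Query 5: B[3] = B
Query 6: R[1] = Y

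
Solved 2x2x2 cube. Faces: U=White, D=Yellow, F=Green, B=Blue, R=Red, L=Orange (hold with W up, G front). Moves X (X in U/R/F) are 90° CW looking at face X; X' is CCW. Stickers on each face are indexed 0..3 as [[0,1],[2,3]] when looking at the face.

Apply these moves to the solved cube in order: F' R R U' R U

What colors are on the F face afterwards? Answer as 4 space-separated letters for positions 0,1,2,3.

Answer: R G G R

Derivation:
After move 1 (F'): F=GGGG U=WWRR R=YRYR D=OOYY L=OWOW
After move 2 (R): R=YYRR U=WGRG F=GOGY D=OBYB B=RBWB
After move 3 (R): R=RYRY U=WORY F=GBGB D=OWYR B=GBGB
After move 4 (U'): U=OYWR F=OWGB R=GBRY B=RYGB L=GBOW
After move 5 (R): R=RGYB U=OWWB F=OWGR D=OGYR B=RYYB
After move 6 (U): U=WOBW F=RGGR R=RYYB B=GBYB L=OWOW
Query: F face = RGGR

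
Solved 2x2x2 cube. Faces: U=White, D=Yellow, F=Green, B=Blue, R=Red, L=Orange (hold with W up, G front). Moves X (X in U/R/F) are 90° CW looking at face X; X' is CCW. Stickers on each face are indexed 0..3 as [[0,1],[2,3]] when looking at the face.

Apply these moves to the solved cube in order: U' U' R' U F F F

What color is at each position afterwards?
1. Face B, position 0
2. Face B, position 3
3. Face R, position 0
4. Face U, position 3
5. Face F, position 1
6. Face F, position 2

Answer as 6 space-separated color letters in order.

After move 1 (U'): U=WWWW F=OOGG R=GGRR B=RRBB L=BBOO
After move 2 (U'): U=WWWW F=BBGG R=OORR B=GGBB L=RROO
After move 3 (R'): R=OROR U=WBWG F=BWGW D=YBYG B=YGYB
After move 4 (U): U=WWGB F=ORGW R=YGOR B=RRYB L=BWOO
After move 5 (F): F=GOWR U=WWOW R=GGBR D=OYYG L=BYOB
After move 6 (F): F=WGRO U=WWBY R=OGWR D=BGYG L=BOOY
After move 7 (F): F=RWOG U=WWYO R=BGYR D=WOYG L=BBOG
Query 1: B[0] = R
Query 2: B[3] = B
Query 3: R[0] = B
Query 4: U[3] = O
Query 5: F[1] = W
Query 6: F[2] = O

Answer: R B B O W O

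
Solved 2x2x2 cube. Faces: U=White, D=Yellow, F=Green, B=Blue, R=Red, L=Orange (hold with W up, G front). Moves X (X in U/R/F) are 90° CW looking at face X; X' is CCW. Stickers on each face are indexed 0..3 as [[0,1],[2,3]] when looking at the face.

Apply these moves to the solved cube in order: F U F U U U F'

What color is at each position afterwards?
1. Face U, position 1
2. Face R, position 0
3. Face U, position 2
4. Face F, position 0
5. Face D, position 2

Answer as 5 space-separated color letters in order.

Answer: G B G R Y

Derivation:
After move 1 (F): F=GGGG U=WWOO R=WRWR D=RRYY L=OYOY
After move 2 (U): U=OWOW F=WRGG R=BBWR B=OYBB L=GGOY
After move 3 (F): F=GWGR U=OWYG R=OBWR D=WBYY L=GROR
After move 4 (U): U=YOGW F=OBGR R=OYWR B=GRBB L=GWOR
After move 5 (U): U=GYWO F=OYGR R=GRWR B=GWBB L=OBOR
After move 6 (U): U=WGOY F=GRGR R=GWWR B=OBBB L=OYOR
After move 7 (F'): F=RRGG U=WGGW R=BWWR D=YRYY L=OYOO
Query 1: U[1] = G
Query 2: R[0] = B
Query 3: U[2] = G
Query 4: F[0] = R
Query 5: D[2] = Y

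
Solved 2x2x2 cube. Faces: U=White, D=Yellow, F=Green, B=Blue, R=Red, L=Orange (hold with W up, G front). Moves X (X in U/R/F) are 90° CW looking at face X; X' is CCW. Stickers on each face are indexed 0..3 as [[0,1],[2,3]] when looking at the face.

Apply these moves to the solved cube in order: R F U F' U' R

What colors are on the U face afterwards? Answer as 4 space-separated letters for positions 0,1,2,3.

After move 1 (R): R=RRRR U=WGWG F=GYGY D=YBYB B=WBWB
After move 2 (F): F=GGYY U=WGOO R=WRGR D=RRYB L=OYOB
After move 3 (U): U=OWOG F=WRYY R=WBGR B=OYWB L=GGOB
After move 4 (F'): F=RYWY U=OWWG R=RBRR D=GBYB L=GGOO
After move 5 (U'): U=WGOW F=GGWY R=RYRR B=RBWB L=OYOO
After move 6 (R): R=RRRY U=WGOY F=GBWB D=GWYR B=WBGB
Query: U face = WGOY

Answer: W G O Y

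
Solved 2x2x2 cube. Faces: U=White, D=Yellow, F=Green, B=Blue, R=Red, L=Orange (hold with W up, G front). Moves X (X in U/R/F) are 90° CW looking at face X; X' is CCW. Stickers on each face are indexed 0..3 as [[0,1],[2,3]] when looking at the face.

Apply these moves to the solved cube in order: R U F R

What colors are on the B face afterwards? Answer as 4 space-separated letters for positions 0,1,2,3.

After move 1 (R): R=RRRR U=WGWG F=GYGY D=YBYB B=WBWB
After move 2 (U): U=WWGG F=RRGY R=WBRR B=OOWB L=GYOO
After move 3 (F): F=GRYR U=WWOY R=GBGR D=RWYB L=GYOB
After move 4 (R): R=GGRB U=WROR F=GWYB D=RWYO B=YOWB
Query: B face = YOWB

Answer: Y O W B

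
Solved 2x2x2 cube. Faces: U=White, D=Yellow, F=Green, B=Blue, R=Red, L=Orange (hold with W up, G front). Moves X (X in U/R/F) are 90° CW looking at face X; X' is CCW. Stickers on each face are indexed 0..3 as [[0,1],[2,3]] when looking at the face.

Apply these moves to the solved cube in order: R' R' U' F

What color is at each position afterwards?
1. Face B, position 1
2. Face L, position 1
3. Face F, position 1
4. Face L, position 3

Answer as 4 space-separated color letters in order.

Answer: R Y O W

Derivation:
After move 1 (R'): R=RRRR U=WBWB F=GWGW D=YGYG B=YBYB
After move 2 (R'): R=RRRR U=WYWY F=GBGB D=YWYW B=GBGB
After move 3 (U'): U=YYWW F=OOGB R=GBRR B=RRGB L=GBOO
After move 4 (F): F=GOBO U=YYOB R=WBWR D=RGYW L=GYOW
Query 1: B[1] = R
Query 2: L[1] = Y
Query 3: F[1] = O
Query 4: L[3] = W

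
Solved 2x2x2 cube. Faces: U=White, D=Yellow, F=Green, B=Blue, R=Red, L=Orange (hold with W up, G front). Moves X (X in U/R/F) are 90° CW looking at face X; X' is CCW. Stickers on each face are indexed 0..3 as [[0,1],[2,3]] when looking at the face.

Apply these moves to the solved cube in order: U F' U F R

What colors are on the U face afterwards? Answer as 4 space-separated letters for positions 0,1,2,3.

After move 1 (U): U=WWWW F=RRGG R=BBRR B=OOBB L=GGOO
After move 2 (F'): F=RGRG U=WWBR R=YBYR D=GOYY L=GWOW
After move 3 (U): U=BWRW F=YBRG R=OOYR B=GWBB L=RGOW
After move 4 (F): F=RYGB U=BWWG R=ROWR D=YOYY L=RGOO
After move 5 (R): R=WRRO U=BYWB F=ROGY D=YBYG B=GWWB
Query: U face = BYWB

Answer: B Y W B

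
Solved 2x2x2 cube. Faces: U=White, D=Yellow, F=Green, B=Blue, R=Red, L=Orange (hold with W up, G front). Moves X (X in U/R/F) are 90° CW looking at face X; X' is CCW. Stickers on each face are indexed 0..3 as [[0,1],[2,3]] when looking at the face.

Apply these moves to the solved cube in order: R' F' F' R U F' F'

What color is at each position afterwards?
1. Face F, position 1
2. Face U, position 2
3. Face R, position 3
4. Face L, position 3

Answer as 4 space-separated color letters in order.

Answer: W Y R Y

Derivation:
After move 1 (R'): R=RRRR U=WBWB F=GWGW D=YGYG B=YBYB
After move 2 (F'): F=WWGG U=WBRR R=GRYR D=OOYG L=OBOW
After move 3 (F'): F=WGWG U=WBGY R=OROR D=BWYG L=OROR
After move 4 (R): R=OORR U=WGGG F=WWWG D=BYYY B=YBBB
After move 5 (U): U=GWGG F=OOWG R=YBRR B=ORBB L=WWOR
After move 6 (F'): F=OGOW U=GWYR R=YBBR D=WRYY L=WGOG
After move 7 (F'): F=GWOO U=GWYB R=RBWR D=GGYY L=WROY
Query 1: F[1] = W
Query 2: U[2] = Y
Query 3: R[3] = R
Query 4: L[3] = Y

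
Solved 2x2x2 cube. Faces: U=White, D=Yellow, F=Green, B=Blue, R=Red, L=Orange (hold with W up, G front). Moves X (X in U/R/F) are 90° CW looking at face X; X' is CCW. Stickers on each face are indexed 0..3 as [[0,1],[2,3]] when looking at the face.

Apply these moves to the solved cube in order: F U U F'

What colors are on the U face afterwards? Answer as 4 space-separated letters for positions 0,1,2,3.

Answer: O O O W

Derivation:
After move 1 (F): F=GGGG U=WWOO R=WRWR D=RRYY L=OYOY
After move 2 (U): U=OWOW F=WRGG R=BBWR B=OYBB L=GGOY
After move 3 (U): U=OOWW F=BBGG R=OYWR B=GGBB L=WROY
After move 4 (F'): F=BGBG U=OOOW R=RYRR D=RYYY L=WWOW
Query: U face = OOOW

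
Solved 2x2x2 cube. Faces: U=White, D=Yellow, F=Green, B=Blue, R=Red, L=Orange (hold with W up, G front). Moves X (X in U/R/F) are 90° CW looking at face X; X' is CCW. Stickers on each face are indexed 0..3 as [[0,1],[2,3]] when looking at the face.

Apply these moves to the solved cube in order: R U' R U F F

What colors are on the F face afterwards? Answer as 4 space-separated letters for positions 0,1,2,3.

Answer: B G G R

Derivation:
After move 1 (R): R=RRRR U=WGWG F=GYGY D=YBYB B=WBWB
After move 2 (U'): U=GGWW F=OOGY R=GYRR B=RRWB L=WBOO
After move 3 (R): R=RGRY U=GOWY F=OBGB D=YWYR B=WRGB
After move 4 (U): U=WGYO F=RGGB R=WRRY B=WBGB L=OBOO
After move 5 (F): F=GRBG U=WGOB R=YROY D=RWYR L=OYOW
After move 6 (F): F=BGGR U=WGWY R=ORBY D=OYYR L=OROW
Query: F face = BGGR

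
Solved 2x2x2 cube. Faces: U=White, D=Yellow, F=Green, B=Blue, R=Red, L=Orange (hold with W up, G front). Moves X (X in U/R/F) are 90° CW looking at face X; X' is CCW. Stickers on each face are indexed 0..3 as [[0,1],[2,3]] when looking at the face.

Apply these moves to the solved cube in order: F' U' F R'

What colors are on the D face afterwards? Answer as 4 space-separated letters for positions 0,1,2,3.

After move 1 (F'): F=GGGG U=WWRR R=YRYR D=OOYY L=OWOW
After move 2 (U'): U=WRWR F=OWGG R=GGYR B=YRBB L=BBOW
After move 3 (F): F=GOGW U=WRWB R=WGRR D=YGYY L=BOOO
After move 4 (R'): R=GRWR U=WBWY F=GRGB D=YOYW B=YRGB
Query: D face = YOYW

Answer: Y O Y W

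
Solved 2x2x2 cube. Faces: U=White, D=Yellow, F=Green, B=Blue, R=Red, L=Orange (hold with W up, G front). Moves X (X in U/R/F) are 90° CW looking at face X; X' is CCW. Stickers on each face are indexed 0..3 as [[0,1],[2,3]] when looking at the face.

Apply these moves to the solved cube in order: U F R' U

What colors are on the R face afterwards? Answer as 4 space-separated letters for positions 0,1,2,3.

After move 1 (U): U=WWWW F=RRGG R=BBRR B=OOBB L=GGOO
After move 2 (F): F=GRGR U=WWOG R=WBWR D=RBYY L=GYOY
After move 3 (R'): R=BRWW U=WBOO F=GWGG D=RRYR B=YOBB
After move 4 (U): U=OWOB F=BRGG R=YOWW B=GYBB L=GWOY
Query: R face = YOWW

Answer: Y O W W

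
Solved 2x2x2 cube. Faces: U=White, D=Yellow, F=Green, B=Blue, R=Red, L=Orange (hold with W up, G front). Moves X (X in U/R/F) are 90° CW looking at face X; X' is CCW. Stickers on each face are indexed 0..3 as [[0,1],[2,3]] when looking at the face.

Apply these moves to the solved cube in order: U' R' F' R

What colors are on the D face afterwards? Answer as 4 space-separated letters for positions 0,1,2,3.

After move 1 (U'): U=WWWW F=OOGG R=GGRR B=RRBB L=BBOO
After move 2 (R'): R=GRGR U=WBWR F=OWGW D=YOYG B=YRYB
After move 3 (F'): F=WWOG U=WBGG R=ORYR D=BOYG L=BROW
After move 4 (R): R=YORR U=WWGG F=WOOG D=BYYY B=GRBB
Query: D face = BYYY

Answer: B Y Y Y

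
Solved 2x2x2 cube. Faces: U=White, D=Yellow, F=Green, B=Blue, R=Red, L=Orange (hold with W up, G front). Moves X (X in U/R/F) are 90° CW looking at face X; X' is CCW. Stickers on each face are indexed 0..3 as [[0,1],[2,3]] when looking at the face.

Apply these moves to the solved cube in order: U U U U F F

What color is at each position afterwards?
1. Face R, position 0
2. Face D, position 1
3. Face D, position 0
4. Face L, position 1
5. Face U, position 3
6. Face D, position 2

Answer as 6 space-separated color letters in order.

After move 1 (U): U=WWWW F=RRGG R=BBRR B=OOBB L=GGOO
After move 2 (U): U=WWWW F=BBGG R=OORR B=GGBB L=RROO
After move 3 (U): U=WWWW F=OOGG R=GGRR B=RRBB L=BBOO
After move 4 (U): U=WWWW F=GGGG R=RRRR B=BBBB L=OOOO
After move 5 (F): F=GGGG U=WWOO R=WRWR D=RRYY L=OYOY
After move 6 (F): F=GGGG U=WWYY R=OROR D=WWYY L=OROR
Query 1: R[0] = O
Query 2: D[1] = W
Query 3: D[0] = W
Query 4: L[1] = R
Query 5: U[3] = Y
Query 6: D[2] = Y

Answer: O W W R Y Y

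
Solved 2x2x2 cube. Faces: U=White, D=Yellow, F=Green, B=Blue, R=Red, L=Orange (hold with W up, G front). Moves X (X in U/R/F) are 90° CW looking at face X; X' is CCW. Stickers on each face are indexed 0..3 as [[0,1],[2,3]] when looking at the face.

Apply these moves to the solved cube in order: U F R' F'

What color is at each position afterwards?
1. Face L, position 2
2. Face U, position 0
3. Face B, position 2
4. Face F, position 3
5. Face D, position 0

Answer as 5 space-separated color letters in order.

After move 1 (U): U=WWWW F=RRGG R=BBRR B=OOBB L=GGOO
After move 2 (F): F=GRGR U=WWOG R=WBWR D=RBYY L=GYOY
After move 3 (R'): R=BRWW U=WBOO F=GWGG D=RRYR B=YOBB
After move 4 (F'): F=WGGG U=WBBW R=RRRW D=YYYR L=GOOO
Query 1: L[2] = O
Query 2: U[0] = W
Query 3: B[2] = B
Query 4: F[3] = G
Query 5: D[0] = Y

Answer: O W B G Y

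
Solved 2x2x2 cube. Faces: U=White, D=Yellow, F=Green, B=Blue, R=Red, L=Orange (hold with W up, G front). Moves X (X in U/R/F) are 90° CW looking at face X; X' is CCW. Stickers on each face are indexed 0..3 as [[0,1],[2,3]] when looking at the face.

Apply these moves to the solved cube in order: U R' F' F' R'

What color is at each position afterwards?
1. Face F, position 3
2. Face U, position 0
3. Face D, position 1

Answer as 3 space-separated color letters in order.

After move 1 (U): U=WWWW F=RRGG R=BBRR B=OOBB L=GGOO
After move 2 (R'): R=BRBR U=WBWO F=RWGW D=YRYG B=YOYB
After move 3 (F'): F=WWRG U=WBBB R=RRYR D=GOYG L=GOOW
After move 4 (F'): F=WGWR U=WBRY R=ORGR D=OWYG L=GBOB
After move 5 (R'): R=RROG U=WYRY F=WBWY D=OGYR B=GOWB
Query 1: F[3] = Y
Query 2: U[0] = W
Query 3: D[1] = G

Answer: Y W G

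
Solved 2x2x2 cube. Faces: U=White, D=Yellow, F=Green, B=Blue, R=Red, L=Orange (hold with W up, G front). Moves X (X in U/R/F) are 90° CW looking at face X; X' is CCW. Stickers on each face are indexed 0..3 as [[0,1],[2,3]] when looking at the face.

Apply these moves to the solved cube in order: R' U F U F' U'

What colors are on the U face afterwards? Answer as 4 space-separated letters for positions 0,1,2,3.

Answer: W B O O

Derivation:
After move 1 (R'): R=RRRR U=WBWB F=GWGW D=YGYG B=YBYB
After move 2 (U): U=WWBB F=RRGW R=YBRR B=OOYB L=GWOO
After move 3 (F): F=GRWR U=WWOW R=BBBR D=RYYG L=GYOG
After move 4 (U): U=OWWW F=BBWR R=OOBR B=GYYB L=GROG
After move 5 (F'): F=BRBW U=OWOB R=YORR D=RGYG L=GWOW
After move 6 (U'): U=WBOO F=GWBW R=BRRR B=YOYB L=GYOW
Query: U face = WBOO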